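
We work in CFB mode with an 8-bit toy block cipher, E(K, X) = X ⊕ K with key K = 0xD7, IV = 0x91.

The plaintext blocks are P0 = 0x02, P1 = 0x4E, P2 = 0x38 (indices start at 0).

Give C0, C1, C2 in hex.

C0 = 0x44, C1 = 0xDD, C2 = 0x32

CFB encryption: C_i = P_i ⊕ E(K, C_{i−1}), with C_{−1} = IV.
C0: E(K, 0x91) = 0x46; 0x02 ⊕ 0x46 = 0x44.
C1: E(K, 0x44) = 0x93; 0x4E ⊕ 0x93 = 0xDD.
C2: E(K, 0xDD) = 0x0A; 0x38 ⊕ 0x0A = 0x32.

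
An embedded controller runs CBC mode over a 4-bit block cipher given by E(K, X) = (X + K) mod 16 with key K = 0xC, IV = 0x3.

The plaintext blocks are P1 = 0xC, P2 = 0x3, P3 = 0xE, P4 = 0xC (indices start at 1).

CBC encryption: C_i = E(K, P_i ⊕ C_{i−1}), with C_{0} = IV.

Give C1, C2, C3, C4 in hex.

C1: P1 ⊕ 0x3 = 0xF; E(K, 0xF) = 0xB.
C2: P2 ⊕ 0xB = 0x8; E(K, 0x8) = 0x4.
C3: P3 ⊕ 0x4 = 0xA; E(K, 0xA) = 0x6.
C4: P4 ⊕ 0x6 = 0xA; E(K, 0xA) = 0x6.

C1 = 0xB, C2 = 0x4, C3 = 0x6, C4 = 0x6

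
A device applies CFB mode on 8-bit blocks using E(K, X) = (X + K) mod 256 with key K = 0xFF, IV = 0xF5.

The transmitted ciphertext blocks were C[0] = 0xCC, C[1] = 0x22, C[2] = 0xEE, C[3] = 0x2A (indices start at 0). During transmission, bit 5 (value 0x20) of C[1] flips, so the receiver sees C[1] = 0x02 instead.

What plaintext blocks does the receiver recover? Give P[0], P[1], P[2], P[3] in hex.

CFB decryption: P_i = C_i ⊕ E(K, C_{i−1}), with C_{−1} = IV.
Only C[1] changed, to 0x02. In CFB, a change in C_i flips the same bit in P_i and garbles P_{i+1}. Decrypting the received ciphertext:
P[0]: E(K, 0xF5) = 0xF4; 0xCC ⊕ 0xF4 = 0x38.
P[1]: E(K, 0xCC) = 0xCB; 0x02 ⊕ 0xCB = 0xC9.
P[2]: E(K, 0x02) = 0x01; 0xEE ⊕ 0x01 = 0xEF.
P[3]: E(K, 0xEE) = 0xED; 0x2A ⊕ 0xED = 0xC7.
Blocks that differ from the original plaintext: P[1], P[2].

P[0] = 0x38, P[1] = 0xC9, P[2] = 0xEF, P[3] = 0xC7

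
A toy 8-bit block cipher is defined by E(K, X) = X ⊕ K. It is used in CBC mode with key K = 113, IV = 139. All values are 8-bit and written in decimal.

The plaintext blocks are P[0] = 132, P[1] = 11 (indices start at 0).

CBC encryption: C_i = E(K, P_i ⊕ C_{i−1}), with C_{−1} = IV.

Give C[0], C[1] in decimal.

C[0]: P[0] ⊕ 139 = 15; E(K, 15) = 126.
C[1]: P[1] ⊕ 126 = 117; E(K, 117) = 4.

C[0] = 126, C[1] = 4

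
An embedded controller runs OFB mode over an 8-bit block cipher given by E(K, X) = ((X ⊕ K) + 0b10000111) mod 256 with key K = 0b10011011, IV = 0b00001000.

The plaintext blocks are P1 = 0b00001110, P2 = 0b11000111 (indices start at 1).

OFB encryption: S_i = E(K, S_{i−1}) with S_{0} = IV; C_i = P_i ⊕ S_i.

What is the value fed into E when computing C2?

0b00011010

C1: S = E(K, 0b00001000) = 0b00011010; 0b00001110 ⊕ 0b00011010 = 0b00010100.
C2: S = E(K, 0b00011010) = 0b00001000; 0b11000111 ⊕ 0b00001000 = 0b11001111.
So the input to E for block 2 is 0b00011010.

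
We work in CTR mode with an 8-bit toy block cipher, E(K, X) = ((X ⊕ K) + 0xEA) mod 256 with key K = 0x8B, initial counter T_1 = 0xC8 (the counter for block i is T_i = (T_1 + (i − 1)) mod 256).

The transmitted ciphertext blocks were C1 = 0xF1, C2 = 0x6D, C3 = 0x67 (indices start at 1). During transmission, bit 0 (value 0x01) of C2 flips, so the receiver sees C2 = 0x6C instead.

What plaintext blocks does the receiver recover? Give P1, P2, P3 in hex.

CTR decryption: S_i = E(K, T_i) where T_i is the counter for block i; P_i = C_i ⊕ S_i.
Only C2 changed, to 0x6C. In CTR, a change in C_i flips the same bit in P_i only; the keystream is unaffected. Decrypting the received ciphertext:
P1: T = 0xC8, S = E(K, T) = 0x2D; 0xF1 ⊕ 0x2D = 0xDC.
P2: T = 0xC9, S = E(K, T) = 0x2C; 0x6C ⊕ 0x2C = 0x40.
P3: T = 0xCA, S = E(K, T) = 0x2B; 0x67 ⊕ 0x2B = 0x4C.
Blocks that differ from the original plaintext: P2.

P1 = 0xDC, P2 = 0x40, P3 = 0x4C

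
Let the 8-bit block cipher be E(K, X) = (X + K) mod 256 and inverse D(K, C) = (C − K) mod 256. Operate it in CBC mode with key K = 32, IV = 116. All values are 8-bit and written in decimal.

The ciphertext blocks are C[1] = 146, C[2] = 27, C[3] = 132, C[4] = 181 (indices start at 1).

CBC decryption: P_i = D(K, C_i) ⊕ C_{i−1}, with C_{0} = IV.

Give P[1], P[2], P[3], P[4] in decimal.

P[1] = 6, P[2] = 105, P[3] = 127, P[4] = 17

P[1]: D(K, 146) = 114; 114 ⊕ 116 = 6.
P[2]: D(K, 27) = 251; 251 ⊕ 146 = 105.
P[3]: D(K, 132) = 100; 100 ⊕ 27 = 127.
P[4]: D(K, 181) = 149; 149 ⊕ 132 = 17.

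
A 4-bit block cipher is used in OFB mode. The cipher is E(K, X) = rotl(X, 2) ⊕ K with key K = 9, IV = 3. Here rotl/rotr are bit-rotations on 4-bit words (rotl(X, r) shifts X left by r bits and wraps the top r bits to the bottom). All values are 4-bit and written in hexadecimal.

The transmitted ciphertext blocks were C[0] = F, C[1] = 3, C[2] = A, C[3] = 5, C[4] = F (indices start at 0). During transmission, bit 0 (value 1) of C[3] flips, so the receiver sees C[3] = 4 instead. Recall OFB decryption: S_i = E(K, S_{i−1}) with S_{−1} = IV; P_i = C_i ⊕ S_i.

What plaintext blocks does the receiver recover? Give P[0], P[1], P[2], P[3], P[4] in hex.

Only C[3] changed, to 4. In OFB, a change in C_i flips the same bit in P_i only; the keystream is unaffected. Decrypting the received ciphertext:
P[0]: S = E(K, 3) = 5; F ⊕ 5 = A.
P[1]: S = E(K, 5) = C; 3 ⊕ C = F.
P[2]: S = E(K, C) = A; A ⊕ A = 0.
P[3]: S = E(K, A) = 3; 4 ⊕ 3 = 7.
P[4]: S = E(K, 3) = 5; F ⊕ 5 = A.
Blocks that differ from the original plaintext: P[3].

P[0] = A, P[1] = F, P[2] = 0, P[3] = 7, P[4] = A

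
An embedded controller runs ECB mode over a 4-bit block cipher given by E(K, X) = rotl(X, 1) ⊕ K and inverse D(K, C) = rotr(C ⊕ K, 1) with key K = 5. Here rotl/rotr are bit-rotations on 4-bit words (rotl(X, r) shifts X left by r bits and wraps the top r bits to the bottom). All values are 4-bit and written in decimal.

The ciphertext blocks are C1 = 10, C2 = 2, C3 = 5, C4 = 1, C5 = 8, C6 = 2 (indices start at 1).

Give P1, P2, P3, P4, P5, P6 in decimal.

ECB decryption: P_i = D(K, C_i).
P1: D(K, 10) = 15.
P2: D(K, 2) = 11.
P3: D(K, 5) = 0.
P4: D(K, 1) = 2.
P5: D(K, 8) = 14.
P6: D(K, 2) = 11.

P1 = 15, P2 = 11, P3 = 0, P4 = 2, P5 = 14, P6 = 11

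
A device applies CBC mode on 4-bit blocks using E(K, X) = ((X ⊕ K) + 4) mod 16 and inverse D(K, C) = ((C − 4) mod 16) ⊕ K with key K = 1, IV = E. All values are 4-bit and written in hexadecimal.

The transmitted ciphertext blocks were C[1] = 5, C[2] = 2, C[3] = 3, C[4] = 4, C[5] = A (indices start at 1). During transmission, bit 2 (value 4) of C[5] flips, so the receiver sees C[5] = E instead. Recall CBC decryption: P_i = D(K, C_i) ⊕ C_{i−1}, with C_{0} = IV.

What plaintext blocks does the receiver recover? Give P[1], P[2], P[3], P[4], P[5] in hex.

Only C[5] changed, to E. In CBC, a change in C_i garbles P_i and flips the same bit in P_{i+1}. Decrypting the received ciphertext:
P[1]: D(K, 5) = 0; 0 ⊕ E = E.
P[2]: D(K, 2) = F; F ⊕ 5 = A.
P[3]: D(K, 3) = E; E ⊕ 2 = C.
P[4]: D(K, 4) = 1; 1 ⊕ 3 = 2.
P[5]: D(K, E) = B; B ⊕ 4 = F.
Blocks that differ from the original plaintext: P[5].

P[1] = E, P[2] = A, P[3] = C, P[4] = 2, P[5] = F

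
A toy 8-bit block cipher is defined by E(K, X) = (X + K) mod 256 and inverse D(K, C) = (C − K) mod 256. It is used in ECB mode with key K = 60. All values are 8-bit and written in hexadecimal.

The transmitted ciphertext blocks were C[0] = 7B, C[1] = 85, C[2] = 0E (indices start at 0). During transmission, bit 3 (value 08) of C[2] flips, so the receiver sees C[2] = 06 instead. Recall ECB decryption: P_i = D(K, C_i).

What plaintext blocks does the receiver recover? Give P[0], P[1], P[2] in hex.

Only C[2] changed, to 06. In ECB, a change in C_i affects only P_i. Decrypting the received ciphertext:
P[0]: D(K, 7B) = 1B.
P[1]: D(K, 85) = 25.
P[2]: D(K, 06) = A6.
Blocks that differ from the original plaintext: P[2].

P[0] = 1B, P[1] = 25, P[2] = A6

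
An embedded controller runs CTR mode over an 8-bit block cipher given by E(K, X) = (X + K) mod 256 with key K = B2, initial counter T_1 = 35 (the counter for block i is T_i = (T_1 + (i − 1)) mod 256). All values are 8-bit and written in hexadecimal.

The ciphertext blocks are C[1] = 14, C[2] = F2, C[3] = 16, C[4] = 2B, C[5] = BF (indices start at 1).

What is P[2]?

P[2] = 1A

CTR decryption: S_i = E(K, T_i) where T_i is the counter for block i; P_i = C_i ⊕ S_i.
P[2]: T = 36, S = E(K, T) = E8; F2 ⊕ E8 = 1A.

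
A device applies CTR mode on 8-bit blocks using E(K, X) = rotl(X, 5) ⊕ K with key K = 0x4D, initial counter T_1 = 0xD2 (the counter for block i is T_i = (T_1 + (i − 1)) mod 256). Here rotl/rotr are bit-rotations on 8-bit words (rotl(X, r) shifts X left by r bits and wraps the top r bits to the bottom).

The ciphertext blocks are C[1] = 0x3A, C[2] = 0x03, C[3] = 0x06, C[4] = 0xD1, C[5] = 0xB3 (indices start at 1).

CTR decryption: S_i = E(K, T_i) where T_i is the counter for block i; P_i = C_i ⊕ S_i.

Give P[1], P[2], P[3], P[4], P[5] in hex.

P[1]: T = 0xD2, S = E(K, T) = 0x17; 0x3A ⊕ 0x17 = 0x2D.
P[2]: T = 0xD3, S = E(K, T) = 0x37; 0x03 ⊕ 0x37 = 0x34.
P[3]: T = 0xD4, S = E(K, T) = 0xD7; 0x06 ⊕ 0xD7 = 0xD1.
P[4]: T = 0xD5, S = E(K, T) = 0xF7; 0xD1 ⊕ 0xF7 = 0x26.
P[5]: T = 0xD6, S = E(K, T) = 0x97; 0xB3 ⊕ 0x97 = 0x24.

P[1] = 0x2D, P[2] = 0x34, P[3] = 0xD1, P[4] = 0x26, P[5] = 0x24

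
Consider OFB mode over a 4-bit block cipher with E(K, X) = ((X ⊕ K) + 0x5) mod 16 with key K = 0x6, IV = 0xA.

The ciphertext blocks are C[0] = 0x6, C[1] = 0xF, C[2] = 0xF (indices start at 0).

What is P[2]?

P[2] = 0x0

OFB decryption: S_i = E(K, S_{i−1}) with S_{−1} = IV; P_i = C_i ⊕ S_i.
P[0]: S = E(K, 0xA) = 0x1; 0x6 ⊕ 0x1 = 0x7.
P[1]: S = E(K, 0x1) = 0xC; 0xF ⊕ 0xC = 0x3.
P[2]: S = E(K, 0xC) = 0xF; 0xF ⊕ 0xF = 0x0.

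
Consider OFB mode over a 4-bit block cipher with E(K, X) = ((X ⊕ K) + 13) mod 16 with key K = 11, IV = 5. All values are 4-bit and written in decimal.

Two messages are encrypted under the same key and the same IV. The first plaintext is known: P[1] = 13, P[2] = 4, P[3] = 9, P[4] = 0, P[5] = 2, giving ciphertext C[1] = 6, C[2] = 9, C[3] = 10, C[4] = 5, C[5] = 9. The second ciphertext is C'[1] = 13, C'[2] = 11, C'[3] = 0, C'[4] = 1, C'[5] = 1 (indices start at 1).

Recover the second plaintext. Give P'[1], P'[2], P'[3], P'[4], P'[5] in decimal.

In OFB with a reused IV, both messages share the same keystream S_i, so C_i ⊕ C'_i = P_i ⊕ P'_i and thus P'_i = P_i ⊕ C_i ⊕ C'_i.
P'[1]: 13 ⊕ 6 ⊕ 13 = 6.
P'[2]: 4 ⊕ 9 ⊕ 11 = 6.
P'[3]: 9 ⊕ 10 ⊕ 0 = 3.
P'[4]: 0 ⊕ 5 ⊕ 1 = 4.
P'[5]: 2 ⊕ 9 ⊕ 1 = 10.

P'[1] = 6, P'[2] = 6, P'[3] = 3, P'[4] = 4, P'[5] = 10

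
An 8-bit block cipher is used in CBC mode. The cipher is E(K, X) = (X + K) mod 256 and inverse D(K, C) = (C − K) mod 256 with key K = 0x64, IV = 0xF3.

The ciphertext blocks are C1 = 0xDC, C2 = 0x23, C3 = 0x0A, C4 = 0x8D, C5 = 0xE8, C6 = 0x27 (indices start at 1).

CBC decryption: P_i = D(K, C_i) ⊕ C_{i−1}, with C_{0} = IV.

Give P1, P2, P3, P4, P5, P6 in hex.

P1 = 0x8B, P2 = 0x63, P3 = 0x85, P4 = 0x23, P5 = 0x09, P6 = 0x2B

P1: D(K, 0xDC) = 0x78; 0x78 ⊕ 0xF3 = 0x8B.
P2: D(K, 0x23) = 0xBF; 0xBF ⊕ 0xDC = 0x63.
P3: D(K, 0x0A) = 0xA6; 0xA6 ⊕ 0x23 = 0x85.
P4: D(K, 0x8D) = 0x29; 0x29 ⊕ 0x0A = 0x23.
P5: D(K, 0xE8) = 0x84; 0x84 ⊕ 0x8D = 0x09.
P6: D(K, 0x27) = 0xC3; 0xC3 ⊕ 0xE8 = 0x2B.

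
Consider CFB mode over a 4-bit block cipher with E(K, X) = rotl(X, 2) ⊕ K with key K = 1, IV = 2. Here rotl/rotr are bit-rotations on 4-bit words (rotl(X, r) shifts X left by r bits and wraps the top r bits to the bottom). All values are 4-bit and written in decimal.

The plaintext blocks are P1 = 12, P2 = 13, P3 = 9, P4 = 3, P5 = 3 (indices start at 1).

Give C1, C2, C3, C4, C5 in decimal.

C1 = 5, C2 = 9, C3 = 14, C4 = 9, C5 = 4

CFB encryption: C_i = P_i ⊕ E(K, C_{i−1}), with C_{0} = IV.
C1: E(K, 2) = 9; 12 ⊕ 9 = 5.
C2: E(K, 5) = 4; 13 ⊕ 4 = 9.
C3: E(K, 9) = 7; 9 ⊕ 7 = 14.
C4: E(K, 14) = 10; 3 ⊕ 10 = 9.
C5: E(K, 9) = 7; 3 ⊕ 7 = 4.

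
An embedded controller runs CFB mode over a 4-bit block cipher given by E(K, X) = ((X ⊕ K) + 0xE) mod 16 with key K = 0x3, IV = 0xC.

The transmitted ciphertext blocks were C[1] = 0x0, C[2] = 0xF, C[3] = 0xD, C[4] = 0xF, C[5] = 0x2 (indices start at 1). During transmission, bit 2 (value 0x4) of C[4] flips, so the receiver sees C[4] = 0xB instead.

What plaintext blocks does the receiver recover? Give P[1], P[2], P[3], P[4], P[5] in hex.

CFB decryption: P_i = C_i ⊕ E(K, C_{i−1}), with C_{0} = IV.
Only C[4] changed, to 0xB. In CFB, a change in C_i flips the same bit in P_i and garbles P_{i+1}. Decrypting the received ciphertext:
P[1]: E(K, 0xC) = 0xD; 0x0 ⊕ 0xD = 0xD.
P[2]: E(K, 0x0) = 0x1; 0xF ⊕ 0x1 = 0xE.
P[3]: E(K, 0xF) = 0xA; 0xD ⊕ 0xA = 0x7.
P[4]: E(K, 0xD) = 0xC; 0xB ⊕ 0xC = 0x7.
P[5]: E(K, 0xB) = 0x6; 0x2 ⊕ 0x6 = 0x4.
Blocks that differ from the original plaintext: P[4], P[5].

P[1] = 0xD, P[2] = 0xE, P[3] = 0x7, P[4] = 0x7, P[5] = 0x4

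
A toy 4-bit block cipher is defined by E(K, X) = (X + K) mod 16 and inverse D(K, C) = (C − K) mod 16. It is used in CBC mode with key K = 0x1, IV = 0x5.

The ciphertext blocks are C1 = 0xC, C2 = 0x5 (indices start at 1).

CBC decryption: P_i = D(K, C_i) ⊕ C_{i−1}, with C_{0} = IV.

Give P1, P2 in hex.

P1 = 0xE, P2 = 0x8

P1: D(K, 0xC) = 0xB; 0xB ⊕ 0x5 = 0xE.
P2: D(K, 0x5) = 0x4; 0x4 ⊕ 0xC = 0x8.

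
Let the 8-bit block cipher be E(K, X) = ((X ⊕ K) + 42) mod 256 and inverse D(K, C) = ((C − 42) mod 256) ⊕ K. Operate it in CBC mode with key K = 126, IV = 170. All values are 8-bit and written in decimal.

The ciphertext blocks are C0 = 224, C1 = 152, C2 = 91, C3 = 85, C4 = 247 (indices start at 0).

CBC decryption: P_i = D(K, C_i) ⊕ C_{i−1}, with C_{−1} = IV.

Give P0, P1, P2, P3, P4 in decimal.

P0 = 98, P1 = 240, P2 = 215, P3 = 14, P4 = 230

P0: D(K, 224) = 200; 200 ⊕ 170 = 98.
P1: D(K, 152) = 16; 16 ⊕ 224 = 240.
P2: D(K, 91) = 79; 79 ⊕ 152 = 215.
P3: D(K, 85) = 85; 85 ⊕ 91 = 14.
P4: D(K, 247) = 179; 179 ⊕ 85 = 230.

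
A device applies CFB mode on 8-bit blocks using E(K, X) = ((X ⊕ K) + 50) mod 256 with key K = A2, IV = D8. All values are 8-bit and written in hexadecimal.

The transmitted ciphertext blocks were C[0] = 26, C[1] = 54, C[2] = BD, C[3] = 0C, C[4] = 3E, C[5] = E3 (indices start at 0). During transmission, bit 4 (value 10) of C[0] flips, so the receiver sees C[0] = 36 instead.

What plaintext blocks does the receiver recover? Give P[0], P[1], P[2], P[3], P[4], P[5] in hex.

P[0] = FC, P[1] = B0, P[2] = FB, P[3] = 63, P[4] = C0, P[5] = 0F

CFB decryption: P_i = C_i ⊕ E(K, C_{i−1}), with C_{−1} = IV.
Only C[0] changed, to 36. In CFB, a change in C_i flips the same bit in P_i and garbles P_{i+1}. Decrypting the received ciphertext:
P[0]: E(K, D8) = CA; 36 ⊕ CA = FC.
P[1]: E(K, 36) = E4; 54 ⊕ E4 = B0.
P[2]: E(K, 54) = 46; BD ⊕ 46 = FB.
P[3]: E(K, BD) = 6F; 0C ⊕ 6F = 63.
P[4]: E(K, 0C) = FE; 3E ⊕ FE = C0.
P[5]: E(K, 3E) = EC; E3 ⊕ EC = 0F.
Blocks that differ from the original plaintext: P[0], P[1].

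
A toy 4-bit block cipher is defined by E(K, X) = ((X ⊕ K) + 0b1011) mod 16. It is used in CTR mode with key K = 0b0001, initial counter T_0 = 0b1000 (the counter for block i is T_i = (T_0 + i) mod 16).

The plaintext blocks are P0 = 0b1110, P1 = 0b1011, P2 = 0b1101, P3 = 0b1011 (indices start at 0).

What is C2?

C2 = 0b1011

CTR encryption: S_i = E(K, T_i) where T_i is the counter for block i; C_i = P_i ⊕ S_i.
C0: T = 0b1000, S = E(K, T) = 0b0100; 0b1110 ⊕ 0b0100 = 0b1010.
C1: T = 0b1001, S = E(K, T) = 0b0011; 0b1011 ⊕ 0b0011 = 0b1000.
C2: T = 0b1010, S = E(K, T) = 0b0110; 0b1101 ⊕ 0b0110 = 0b1011.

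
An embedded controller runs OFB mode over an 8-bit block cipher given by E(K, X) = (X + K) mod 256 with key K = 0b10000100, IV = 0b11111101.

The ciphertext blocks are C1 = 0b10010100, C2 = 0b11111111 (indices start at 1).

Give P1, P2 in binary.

OFB decryption: S_i = E(K, S_{i−1}) with S_{0} = IV; P_i = C_i ⊕ S_i.
P1: S = E(K, 0b11111101) = 0b10000001; 0b10010100 ⊕ 0b10000001 = 0b00010101.
P2: S = E(K, 0b10000001) = 0b00000101; 0b11111111 ⊕ 0b00000101 = 0b11111010.

P1 = 0b00010101, P2 = 0b11111010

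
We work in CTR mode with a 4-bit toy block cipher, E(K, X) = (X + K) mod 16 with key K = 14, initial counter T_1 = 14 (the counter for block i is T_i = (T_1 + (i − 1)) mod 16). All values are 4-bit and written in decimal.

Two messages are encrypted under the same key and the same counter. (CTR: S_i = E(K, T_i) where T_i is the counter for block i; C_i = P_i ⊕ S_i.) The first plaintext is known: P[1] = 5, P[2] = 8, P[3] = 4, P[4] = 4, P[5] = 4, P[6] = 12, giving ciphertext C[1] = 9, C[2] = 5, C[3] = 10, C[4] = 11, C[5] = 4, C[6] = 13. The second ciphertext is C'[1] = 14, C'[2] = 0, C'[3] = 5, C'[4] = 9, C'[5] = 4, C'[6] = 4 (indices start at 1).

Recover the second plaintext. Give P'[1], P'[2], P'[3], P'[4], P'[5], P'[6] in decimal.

P'[1] = 2, P'[2] = 13, P'[3] = 11, P'[4] = 6, P'[5] = 4, P'[6] = 5

In CTR with a reused counter, both messages share the same keystream S_i, so C_i ⊕ C'_i = P_i ⊕ P'_i and thus P'_i = P_i ⊕ C_i ⊕ C'_i.
P'[1]: 5 ⊕ 9 ⊕ 14 = 2.
P'[2]: 8 ⊕ 5 ⊕ 0 = 13.
P'[3]: 4 ⊕ 10 ⊕ 5 = 11.
P'[4]: 4 ⊕ 11 ⊕ 9 = 6.
P'[5]: 4 ⊕ 4 ⊕ 4 = 4.
P'[6]: 12 ⊕ 13 ⊕ 4 = 5.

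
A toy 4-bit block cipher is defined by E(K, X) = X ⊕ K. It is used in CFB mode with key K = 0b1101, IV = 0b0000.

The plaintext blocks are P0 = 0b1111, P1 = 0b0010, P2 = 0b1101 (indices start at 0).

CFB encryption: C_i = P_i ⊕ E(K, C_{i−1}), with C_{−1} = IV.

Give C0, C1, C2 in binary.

C0 = 0b0010, C1 = 0b1101, C2 = 0b1101

C0: E(K, 0b0000) = 0b1101; 0b1111 ⊕ 0b1101 = 0b0010.
C1: E(K, 0b0010) = 0b1111; 0b0010 ⊕ 0b1111 = 0b1101.
C2: E(K, 0b1101) = 0b0000; 0b1101 ⊕ 0b0000 = 0b1101.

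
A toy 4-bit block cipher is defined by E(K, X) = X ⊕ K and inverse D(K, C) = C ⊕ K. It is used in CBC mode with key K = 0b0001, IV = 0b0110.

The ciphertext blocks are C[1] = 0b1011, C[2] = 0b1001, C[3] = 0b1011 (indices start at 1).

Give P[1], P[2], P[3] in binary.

P[1] = 0b1100, P[2] = 0b0011, P[3] = 0b0011

CBC decryption: P_i = D(K, C_i) ⊕ C_{i−1}, with C_{0} = IV.
P[1]: D(K, 0b1011) = 0b1010; 0b1010 ⊕ 0b0110 = 0b1100.
P[2]: D(K, 0b1001) = 0b1000; 0b1000 ⊕ 0b1011 = 0b0011.
P[3]: D(K, 0b1011) = 0b1010; 0b1010 ⊕ 0b1001 = 0b0011.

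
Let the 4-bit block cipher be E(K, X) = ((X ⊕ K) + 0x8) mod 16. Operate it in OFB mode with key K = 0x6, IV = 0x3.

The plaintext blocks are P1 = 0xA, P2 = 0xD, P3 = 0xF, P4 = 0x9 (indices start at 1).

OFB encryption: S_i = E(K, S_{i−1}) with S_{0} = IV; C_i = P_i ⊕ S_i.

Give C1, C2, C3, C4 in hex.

C1 = 0x7, C2 = 0xE, C3 = 0x2, C4 = 0xA

C1: S = E(K, 0x3) = 0xD; 0xA ⊕ 0xD = 0x7.
C2: S = E(K, 0xD) = 0x3; 0xD ⊕ 0x3 = 0xE.
C3: S = E(K, 0x3) = 0xD; 0xF ⊕ 0xD = 0x2.
C4: S = E(K, 0xD) = 0x3; 0x9 ⊕ 0x3 = 0xA.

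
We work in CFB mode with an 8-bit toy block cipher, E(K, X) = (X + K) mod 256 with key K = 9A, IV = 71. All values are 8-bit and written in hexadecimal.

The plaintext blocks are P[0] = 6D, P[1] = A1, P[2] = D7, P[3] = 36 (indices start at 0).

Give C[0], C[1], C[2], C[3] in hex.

C[0] = 66, C[1] = A1, C[2] = EC, C[3] = B0

CFB encryption: C_i = P_i ⊕ E(K, C_{i−1}), with C_{−1} = IV.
C[0]: E(K, 71) = 0B; 6D ⊕ 0B = 66.
C[1]: E(K, 66) = 00; A1 ⊕ 00 = A1.
C[2]: E(K, A1) = 3B; D7 ⊕ 3B = EC.
C[3]: E(K, EC) = 86; 36 ⊕ 86 = B0.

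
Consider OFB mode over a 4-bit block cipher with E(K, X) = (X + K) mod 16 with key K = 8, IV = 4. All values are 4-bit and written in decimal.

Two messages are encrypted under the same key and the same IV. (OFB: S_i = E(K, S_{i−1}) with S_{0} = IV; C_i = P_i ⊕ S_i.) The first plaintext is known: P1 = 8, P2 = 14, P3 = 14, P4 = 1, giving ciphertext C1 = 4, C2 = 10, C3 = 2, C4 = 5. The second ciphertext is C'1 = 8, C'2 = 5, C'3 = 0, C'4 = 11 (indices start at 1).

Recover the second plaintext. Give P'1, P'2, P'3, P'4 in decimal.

P'1 = 4, P'2 = 1, P'3 = 12, P'4 = 15

In OFB with a reused IV, both messages share the same keystream S_i, so C_i ⊕ C'_i = P_i ⊕ P'_i and thus P'_i = P_i ⊕ C_i ⊕ C'_i.
P'1: 8 ⊕ 4 ⊕ 8 = 4.
P'2: 14 ⊕ 10 ⊕ 5 = 1.
P'3: 14 ⊕ 2 ⊕ 0 = 12.
P'4: 1 ⊕ 5 ⊕ 11 = 15.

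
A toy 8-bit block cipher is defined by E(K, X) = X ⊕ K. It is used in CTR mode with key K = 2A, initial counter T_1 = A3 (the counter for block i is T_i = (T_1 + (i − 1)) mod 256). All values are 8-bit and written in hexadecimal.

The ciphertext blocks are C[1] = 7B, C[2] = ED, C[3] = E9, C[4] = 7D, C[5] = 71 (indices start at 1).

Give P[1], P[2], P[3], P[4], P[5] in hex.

P[1] = F2, P[2] = 63, P[3] = 66, P[4] = F1, P[5] = FC

CTR decryption: S_i = E(K, T_i) where T_i is the counter for block i; P_i = C_i ⊕ S_i.
P[1]: T = A3, S = E(K, T) = 89; 7B ⊕ 89 = F2.
P[2]: T = A4, S = E(K, T) = 8E; ED ⊕ 8E = 63.
P[3]: T = A5, S = E(K, T) = 8F; E9 ⊕ 8F = 66.
P[4]: T = A6, S = E(K, T) = 8C; 7D ⊕ 8C = F1.
P[5]: T = A7, S = E(K, T) = 8D; 71 ⊕ 8D = FC.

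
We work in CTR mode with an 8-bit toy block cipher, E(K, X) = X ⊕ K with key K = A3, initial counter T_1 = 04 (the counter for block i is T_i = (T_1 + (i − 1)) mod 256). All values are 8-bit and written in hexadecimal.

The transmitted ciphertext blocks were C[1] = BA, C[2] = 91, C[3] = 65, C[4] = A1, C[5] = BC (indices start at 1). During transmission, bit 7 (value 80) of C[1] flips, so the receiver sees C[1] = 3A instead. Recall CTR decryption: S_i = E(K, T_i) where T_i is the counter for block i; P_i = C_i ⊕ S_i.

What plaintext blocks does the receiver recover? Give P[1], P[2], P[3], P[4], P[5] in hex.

Only C[1] changed, to 3A. In CTR, a change in C_i flips the same bit in P_i only; the keystream is unaffected. Decrypting the received ciphertext:
P[1]: T = 04, S = E(K, T) = A7; 3A ⊕ A7 = 9D.
P[2]: T = 05, S = E(K, T) = A6; 91 ⊕ A6 = 37.
P[3]: T = 06, S = E(K, T) = A5; 65 ⊕ A5 = C0.
P[4]: T = 07, S = E(K, T) = A4; A1 ⊕ A4 = 05.
P[5]: T = 08, S = E(K, T) = AB; BC ⊕ AB = 17.
Blocks that differ from the original plaintext: P[1].

P[1] = 9D, P[2] = 37, P[3] = C0, P[4] = 05, P[5] = 17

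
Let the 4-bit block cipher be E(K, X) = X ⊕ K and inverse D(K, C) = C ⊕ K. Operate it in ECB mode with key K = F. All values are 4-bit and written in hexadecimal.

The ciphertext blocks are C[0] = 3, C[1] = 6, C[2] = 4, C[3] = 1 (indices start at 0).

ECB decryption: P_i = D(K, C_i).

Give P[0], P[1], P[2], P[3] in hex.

P[0] = C, P[1] = 9, P[2] = B, P[3] = E

P[0]: D(K, 3) = C.
P[1]: D(K, 6) = 9.
P[2]: D(K, 4) = B.
P[3]: D(K, 1) = E.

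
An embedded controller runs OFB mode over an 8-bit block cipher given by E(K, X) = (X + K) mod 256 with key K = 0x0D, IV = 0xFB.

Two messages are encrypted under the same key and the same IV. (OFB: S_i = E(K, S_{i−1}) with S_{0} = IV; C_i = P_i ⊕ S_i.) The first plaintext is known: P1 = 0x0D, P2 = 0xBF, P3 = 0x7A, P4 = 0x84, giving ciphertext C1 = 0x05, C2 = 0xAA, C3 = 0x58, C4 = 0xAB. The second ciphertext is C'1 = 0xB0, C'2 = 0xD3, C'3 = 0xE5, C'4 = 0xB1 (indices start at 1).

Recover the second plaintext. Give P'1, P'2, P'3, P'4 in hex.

In OFB with a reused IV, both messages share the same keystream S_i, so C_i ⊕ C'_i = P_i ⊕ P'_i and thus P'_i = P_i ⊕ C_i ⊕ C'_i.
P'1: 0x0D ⊕ 0x05 ⊕ 0xB0 = 0xB8.
P'2: 0xBF ⊕ 0xAA ⊕ 0xD3 = 0xC6.
P'3: 0x7A ⊕ 0x58 ⊕ 0xE5 = 0xC7.
P'4: 0x84 ⊕ 0xAB ⊕ 0xB1 = 0x9E.

P'1 = 0xB8, P'2 = 0xC6, P'3 = 0xC7, P'4 = 0x9E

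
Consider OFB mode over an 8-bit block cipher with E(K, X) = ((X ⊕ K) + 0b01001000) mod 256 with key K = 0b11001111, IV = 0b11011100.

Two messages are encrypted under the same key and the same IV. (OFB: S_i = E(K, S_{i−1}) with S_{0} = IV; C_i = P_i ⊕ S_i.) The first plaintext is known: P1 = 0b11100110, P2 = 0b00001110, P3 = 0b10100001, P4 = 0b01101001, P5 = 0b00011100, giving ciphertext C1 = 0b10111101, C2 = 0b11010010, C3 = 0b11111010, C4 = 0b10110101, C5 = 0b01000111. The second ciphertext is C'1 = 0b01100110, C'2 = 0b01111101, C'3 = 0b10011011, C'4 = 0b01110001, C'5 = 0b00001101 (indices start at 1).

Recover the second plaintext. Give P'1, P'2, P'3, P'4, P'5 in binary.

P'1 = 0b00111101, P'2 = 0b10100001, P'3 = 0b11000000, P'4 = 0b10101101, P'5 = 0b01010110

In OFB with a reused IV, both messages share the same keystream S_i, so C_i ⊕ C'_i = P_i ⊕ P'_i and thus P'_i = P_i ⊕ C_i ⊕ C'_i.
P'1: 0b11100110 ⊕ 0b10111101 ⊕ 0b01100110 = 0b00111101.
P'2: 0b00001110 ⊕ 0b11010010 ⊕ 0b01111101 = 0b10100001.
P'3: 0b10100001 ⊕ 0b11111010 ⊕ 0b10011011 = 0b11000000.
P'4: 0b01101001 ⊕ 0b10110101 ⊕ 0b01110001 = 0b10101101.
P'5: 0b00011100 ⊕ 0b01000111 ⊕ 0b00001101 = 0b01010110.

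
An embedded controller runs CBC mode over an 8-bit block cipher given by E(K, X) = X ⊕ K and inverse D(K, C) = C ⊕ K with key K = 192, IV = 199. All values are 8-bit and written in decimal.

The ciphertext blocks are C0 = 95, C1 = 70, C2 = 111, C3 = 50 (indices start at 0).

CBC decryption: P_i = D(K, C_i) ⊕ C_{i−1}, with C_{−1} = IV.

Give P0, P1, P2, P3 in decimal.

P0: D(K, 95) = 159; 159 ⊕ 199 = 88.
P1: D(K, 70) = 134; 134 ⊕ 95 = 217.
P2: D(K, 111) = 175; 175 ⊕ 70 = 233.
P3: D(K, 50) = 242; 242 ⊕ 111 = 157.

P0 = 88, P1 = 217, P2 = 233, P3 = 157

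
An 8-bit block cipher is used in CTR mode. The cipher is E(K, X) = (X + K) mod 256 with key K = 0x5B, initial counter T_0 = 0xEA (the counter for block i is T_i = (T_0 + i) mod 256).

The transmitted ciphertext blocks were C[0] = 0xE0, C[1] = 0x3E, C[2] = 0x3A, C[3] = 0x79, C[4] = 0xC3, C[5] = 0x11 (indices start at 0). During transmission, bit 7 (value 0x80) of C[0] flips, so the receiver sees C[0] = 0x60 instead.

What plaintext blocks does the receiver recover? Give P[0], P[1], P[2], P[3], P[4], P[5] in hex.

CTR decryption: S_i = E(K, T_i) where T_i is the counter for block i; P_i = C_i ⊕ S_i.
Only C[0] changed, to 0x60. In CTR, a change in C_i flips the same bit in P_i only; the keystream is unaffected. Decrypting the received ciphertext:
P[0]: T = 0xEA, S = E(K, T) = 0x45; 0x60 ⊕ 0x45 = 0x25.
P[1]: T = 0xEB, S = E(K, T) = 0x46; 0x3E ⊕ 0x46 = 0x78.
P[2]: T = 0xEC, S = E(K, T) = 0x47; 0x3A ⊕ 0x47 = 0x7D.
P[3]: T = 0xED, S = E(K, T) = 0x48; 0x79 ⊕ 0x48 = 0x31.
P[4]: T = 0xEE, S = E(K, T) = 0x49; 0xC3 ⊕ 0x49 = 0x8A.
P[5]: T = 0xEF, S = E(K, T) = 0x4A; 0x11 ⊕ 0x4A = 0x5B.
Blocks that differ from the original plaintext: P[0].

P[0] = 0x25, P[1] = 0x78, P[2] = 0x7D, P[3] = 0x31, P[4] = 0x8A, P[5] = 0x5B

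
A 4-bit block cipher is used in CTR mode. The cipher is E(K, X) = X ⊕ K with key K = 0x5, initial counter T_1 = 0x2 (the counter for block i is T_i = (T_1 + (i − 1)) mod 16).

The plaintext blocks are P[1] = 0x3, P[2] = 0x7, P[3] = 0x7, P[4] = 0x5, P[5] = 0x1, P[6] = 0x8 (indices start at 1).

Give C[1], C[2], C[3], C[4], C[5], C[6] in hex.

C[1] = 0x4, C[2] = 0x1, C[3] = 0x6, C[4] = 0x5, C[5] = 0x2, C[6] = 0xA

CTR encryption: S_i = E(K, T_i) where T_i is the counter for block i; C_i = P_i ⊕ S_i.
C[1]: T = 0x2, S = E(K, T) = 0x7; 0x3 ⊕ 0x7 = 0x4.
C[2]: T = 0x3, S = E(K, T) = 0x6; 0x7 ⊕ 0x6 = 0x1.
C[3]: T = 0x4, S = E(K, T) = 0x1; 0x7 ⊕ 0x1 = 0x6.
C[4]: T = 0x5, S = E(K, T) = 0x0; 0x5 ⊕ 0x0 = 0x5.
C[5]: T = 0x6, S = E(K, T) = 0x3; 0x1 ⊕ 0x3 = 0x2.
C[6]: T = 0x7, S = E(K, T) = 0x2; 0x8 ⊕ 0x2 = 0xA.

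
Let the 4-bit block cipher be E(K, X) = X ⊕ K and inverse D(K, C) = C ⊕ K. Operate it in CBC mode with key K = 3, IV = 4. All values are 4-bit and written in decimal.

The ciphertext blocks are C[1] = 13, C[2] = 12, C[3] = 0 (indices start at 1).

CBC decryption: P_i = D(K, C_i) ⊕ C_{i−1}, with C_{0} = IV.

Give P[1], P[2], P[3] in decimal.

P[1] = 10, P[2] = 2, P[3] = 15

P[1]: D(K, 13) = 14; 14 ⊕ 4 = 10.
P[2]: D(K, 12) = 15; 15 ⊕ 13 = 2.
P[3]: D(K, 0) = 3; 3 ⊕ 12 = 15.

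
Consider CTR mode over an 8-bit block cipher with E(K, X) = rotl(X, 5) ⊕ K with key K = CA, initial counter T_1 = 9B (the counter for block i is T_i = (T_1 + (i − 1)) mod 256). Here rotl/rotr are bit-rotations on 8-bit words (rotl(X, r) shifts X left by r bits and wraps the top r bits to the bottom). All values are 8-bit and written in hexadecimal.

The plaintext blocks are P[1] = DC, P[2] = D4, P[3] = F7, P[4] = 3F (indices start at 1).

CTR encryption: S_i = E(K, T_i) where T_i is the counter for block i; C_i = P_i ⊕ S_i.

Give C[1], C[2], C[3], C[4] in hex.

C[1] = 65, C[2] = 8D, C[3] = 8E, C[4] = 26

C[1]: T = 9B, S = E(K, T) = B9; DC ⊕ B9 = 65.
C[2]: T = 9C, S = E(K, T) = 59; D4 ⊕ 59 = 8D.
C[3]: T = 9D, S = E(K, T) = 79; F7 ⊕ 79 = 8E.
C[4]: T = 9E, S = E(K, T) = 19; 3F ⊕ 19 = 26.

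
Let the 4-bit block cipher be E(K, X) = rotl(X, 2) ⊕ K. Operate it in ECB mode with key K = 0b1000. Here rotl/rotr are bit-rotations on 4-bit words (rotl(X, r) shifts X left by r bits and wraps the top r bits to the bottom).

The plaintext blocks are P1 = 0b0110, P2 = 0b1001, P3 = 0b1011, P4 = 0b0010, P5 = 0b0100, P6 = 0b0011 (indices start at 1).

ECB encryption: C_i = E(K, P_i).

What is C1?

C1 = 0b0001

C1: E(K, 0b0110) = 0b0001.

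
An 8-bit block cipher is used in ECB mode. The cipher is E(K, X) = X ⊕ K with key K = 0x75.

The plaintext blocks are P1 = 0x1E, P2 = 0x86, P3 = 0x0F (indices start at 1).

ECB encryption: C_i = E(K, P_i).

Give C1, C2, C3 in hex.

C1 = 0x6B, C2 = 0xF3, C3 = 0x7A

C1: E(K, 0x1E) = 0x6B.
C2: E(K, 0x86) = 0xF3.
C3: E(K, 0x0F) = 0x7A.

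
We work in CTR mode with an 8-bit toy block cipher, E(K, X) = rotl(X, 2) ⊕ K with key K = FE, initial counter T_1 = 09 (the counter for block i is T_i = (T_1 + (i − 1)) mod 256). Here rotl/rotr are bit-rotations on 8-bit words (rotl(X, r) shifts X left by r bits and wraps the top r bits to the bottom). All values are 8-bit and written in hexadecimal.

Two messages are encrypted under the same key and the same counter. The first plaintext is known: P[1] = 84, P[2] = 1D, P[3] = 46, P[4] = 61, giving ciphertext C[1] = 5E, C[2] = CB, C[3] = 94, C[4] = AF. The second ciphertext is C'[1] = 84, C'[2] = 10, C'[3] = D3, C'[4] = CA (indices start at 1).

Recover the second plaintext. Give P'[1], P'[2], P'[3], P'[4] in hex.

In CTR with a reused counter, both messages share the same keystream S_i, so C_i ⊕ C'_i = P_i ⊕ P'_i and thus P'_i = P_i ⊕ C_i ⊕ C'_i.
P'[1]: 84 ⊕ 5E ⊕ 84 = 5E.
P'[2]: 1D ⊕ CB ⊕ 10 = C6.
P'[3]: 46 ⊕ 94 ⊕ D3 = 01.
P'[4]: 61 ⊕ AF ⊕ CA = 04.

P'[1] = 5E, P'[2] = C6, P'[3] = 01, P'[4] = 04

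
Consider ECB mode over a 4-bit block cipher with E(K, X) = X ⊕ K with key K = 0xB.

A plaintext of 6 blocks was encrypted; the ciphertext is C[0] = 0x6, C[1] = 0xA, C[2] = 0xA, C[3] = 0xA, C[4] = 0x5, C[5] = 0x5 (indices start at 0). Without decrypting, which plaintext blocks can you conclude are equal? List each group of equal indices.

P[1] = P[2] = P[3]; P[4] = P[5]

ECB encrypts each block independently with the same key, so equal ciphertext blocks imply equal plaintext blocks.
C[1] = C[2] = C[3] = 0xA, so P[1] = P[2] = P[3].
C[4] = C[5] = 0x5, so P[4] = P[5].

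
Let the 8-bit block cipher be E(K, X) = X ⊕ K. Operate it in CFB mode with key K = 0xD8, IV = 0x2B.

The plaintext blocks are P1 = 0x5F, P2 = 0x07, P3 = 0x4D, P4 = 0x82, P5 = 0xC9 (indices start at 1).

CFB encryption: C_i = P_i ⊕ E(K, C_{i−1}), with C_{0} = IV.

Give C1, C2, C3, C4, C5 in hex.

C1: E(K, 0x2B) = 0xF3; 0x5F ⊕ 0xF3 = 0xAC.
C2: E(K, 0xAC) = 0x74; 0x07 ⊕ 0x74 = 0x73.
C3: E(K, 0x73) = 0xAB; 0x4D ⊕ 0xAB = 0xE6.
C4: E(K, 0xE6) = 0x3E; 0x82 ⊕ 0x3E = 0xBC.
C5: E(K, 0xBC) = 0x64; 0xC9 ⊕ 0x64 = 0xAD.

C1 = 0xAC, C2 = 0x73, C3 = 0xE6, C4 = 0xBC, C5 = 0xAD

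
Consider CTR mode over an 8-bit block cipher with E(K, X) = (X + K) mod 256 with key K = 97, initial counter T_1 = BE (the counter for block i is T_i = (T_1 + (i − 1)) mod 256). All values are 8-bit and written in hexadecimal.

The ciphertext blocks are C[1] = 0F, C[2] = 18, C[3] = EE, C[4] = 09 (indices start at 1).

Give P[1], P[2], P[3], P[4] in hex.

CTR decryption: S_i = E(K, T_i) where T_i is the counter for block i; P_i = C_i ⊕ S_i.
P[1]: T = BE, S = E(K, T) = 55; 0F ⊕ 55 = 5A.
P[2]: T = BF, S = E(K, T) = 56; 18 ⊕ 56 = 4E.
P[3]: T = C0, S = E(K, T) = 57; EE ⊕ 57 = B9.
P[4]: T = C1, S = E(K, T) = 58; 09 ⊕ 58 = 51.

P[1] = 5A, P[2] = 4E, P[3] = B9, P[4] = 51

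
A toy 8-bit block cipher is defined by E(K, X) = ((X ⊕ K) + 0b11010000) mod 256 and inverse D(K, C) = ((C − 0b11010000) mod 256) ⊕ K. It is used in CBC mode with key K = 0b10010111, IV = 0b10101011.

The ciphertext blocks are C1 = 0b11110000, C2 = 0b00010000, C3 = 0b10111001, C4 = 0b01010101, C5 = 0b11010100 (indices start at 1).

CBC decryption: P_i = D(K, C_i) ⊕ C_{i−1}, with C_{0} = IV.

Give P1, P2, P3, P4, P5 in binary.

P1: D(K, 0b11110000) = 0b10110111; 0b10110111 ⊕ 0b10101011 = 0b00011100.
P2: D(K, 0b00010000) = 0b11010111; 0b11010111 ⊕ 0b11110000 = 0b00100111.
P3: D(K, 0b10111001) = 0b01111110; 0b01111110 ⊕ 0b00010000 = 0b01101110.
P4: D(K, 0b01010101) = 0b00010010; 0b00010010 ⊕ 0b10111001 = 0b10101011.
P5: D(K, 0b11010100) = 0b10010011; 0b10010011 ⊕ 0b01010101 = 0b11000110.

P1 = 0b00011100, P2 = 0b00100111, P3 = 0b01101110, P4 = 0b10101011, P5 = 0b11000110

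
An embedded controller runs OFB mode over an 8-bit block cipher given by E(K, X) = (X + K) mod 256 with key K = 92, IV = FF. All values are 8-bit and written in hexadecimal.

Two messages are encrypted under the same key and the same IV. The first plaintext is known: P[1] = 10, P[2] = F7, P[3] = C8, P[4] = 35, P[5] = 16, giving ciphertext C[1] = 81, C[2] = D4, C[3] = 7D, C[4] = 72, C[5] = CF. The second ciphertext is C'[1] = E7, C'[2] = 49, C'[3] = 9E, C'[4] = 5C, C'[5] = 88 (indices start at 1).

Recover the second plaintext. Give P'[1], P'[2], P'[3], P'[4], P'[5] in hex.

P'[1] = 76, P'[2] = 6A, P'[3] = 2B, P'[4] = 1B, P'[5] = 51

In OFB with a reused IV, both messages share the same keystream S_i, so C_i ⊕ C'_i = P_i ⊕ P'_i and thus P'_i = P_i ⊕ C_i ⊕ C'_i.
P'[1]: 10 ⊕ 81 ⊕ E7 = 76.
P'[2]: F7 ⊕ D4 ⊕ 49 = 6A.
P'[3]: C8 ⊕ 7D ⊕ 9E = 2B.
P'[4]: 35 ⊕ 72 ⊕ 5C = 1B.
P'[5]: 16 ⊕ CF ⊕ 88 = 51.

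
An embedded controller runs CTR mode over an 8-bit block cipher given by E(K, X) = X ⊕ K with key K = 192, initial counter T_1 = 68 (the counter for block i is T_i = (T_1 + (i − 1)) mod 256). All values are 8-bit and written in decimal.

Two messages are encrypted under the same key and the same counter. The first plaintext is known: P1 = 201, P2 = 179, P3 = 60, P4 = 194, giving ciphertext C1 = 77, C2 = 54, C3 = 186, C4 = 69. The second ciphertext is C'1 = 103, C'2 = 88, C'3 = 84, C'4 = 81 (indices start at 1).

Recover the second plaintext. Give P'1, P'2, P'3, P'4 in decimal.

In CTR with a reused counter, both messages share the same keystream S_i, so C_i ⊕ C'_i = P_i ⊕ P'_i and thus P'_i = P_i ⊕ C_i ⊕ C'_i.
P'1: 201 ⊕ 77 ⊕ 103 = 227.
P'2: 179 ⊕ 54 ⊕ 88 = 221.
P'3: 60 ⊕ 186 ⊕ 84 = 210.
P'4: 194 ⊕ 69 ⊕ 81 = 214.

P'1 = 227, P'2 = 221, P'3 = 210, P'4 = 214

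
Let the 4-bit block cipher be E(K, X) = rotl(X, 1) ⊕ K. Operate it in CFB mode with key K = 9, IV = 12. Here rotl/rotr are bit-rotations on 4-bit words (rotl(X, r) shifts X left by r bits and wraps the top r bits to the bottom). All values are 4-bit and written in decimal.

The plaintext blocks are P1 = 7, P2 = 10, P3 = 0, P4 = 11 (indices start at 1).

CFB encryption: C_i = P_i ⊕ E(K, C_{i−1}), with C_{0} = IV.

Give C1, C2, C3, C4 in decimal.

C1 = 7, C2 = 13, C3 = 2, C4 = 6

C1: E(K, 12) = 0; 7 ⊕ 0 = 7.
C2: E(K, 7) = 7; 10 ⊕ 7 = 13.
C3: E(K, 13) = 2; 0 ⊕ 2 = 2.
C4: E(K, 2) = 13; 11 ⊕ 13 = 6.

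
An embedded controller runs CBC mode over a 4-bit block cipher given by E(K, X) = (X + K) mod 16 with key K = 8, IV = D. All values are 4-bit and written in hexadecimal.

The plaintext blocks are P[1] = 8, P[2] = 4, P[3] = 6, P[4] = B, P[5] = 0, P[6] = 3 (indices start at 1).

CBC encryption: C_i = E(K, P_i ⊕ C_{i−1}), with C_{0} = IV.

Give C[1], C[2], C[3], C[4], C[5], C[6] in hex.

C[1] = D, C[2] = 1, C[3] = F, C[4] = C, C[5] = 4, C[6] = F

C[1]: P[1] ⊕ D = 5; E(K, 5) = D.
C[2]: P[2] ⊕ D = 9; E(K, 9) = 1.
C[3]: P[3] ⊕ 1 = 7; E(K, 7) = F.
C[4]: P[4] ⊕ F = 4; E(K, 4) = C.
C[5]: P[5] ⊕ C = C; E(K, C) = 4.
C[6]: P[6] ⊕ 4 = 7; E(K, 7) = F.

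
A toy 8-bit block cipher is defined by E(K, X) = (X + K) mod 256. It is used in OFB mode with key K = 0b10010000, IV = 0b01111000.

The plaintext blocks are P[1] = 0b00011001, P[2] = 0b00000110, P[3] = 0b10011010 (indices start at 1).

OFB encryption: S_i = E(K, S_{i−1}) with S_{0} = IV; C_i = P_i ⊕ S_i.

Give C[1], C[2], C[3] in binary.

C[1] = 0b00010001, C[2] = 0b10011110, C[3] = 0b10110010

C[1]: S = E(K, 0b01111000) = 0b00001000; 0b00011001 ⊕ 0b00001000 = 0b00010001.
C[2]: S = E(K, 0b00001000) = 0b10011000; 0b00000110 ⊕ 0b10011000 = 0b10011110.
C[3]: S = E(K, 0b10011000) = 0b00101000; 0b10011010 ⊕ 0b00101000 = 0b10110010.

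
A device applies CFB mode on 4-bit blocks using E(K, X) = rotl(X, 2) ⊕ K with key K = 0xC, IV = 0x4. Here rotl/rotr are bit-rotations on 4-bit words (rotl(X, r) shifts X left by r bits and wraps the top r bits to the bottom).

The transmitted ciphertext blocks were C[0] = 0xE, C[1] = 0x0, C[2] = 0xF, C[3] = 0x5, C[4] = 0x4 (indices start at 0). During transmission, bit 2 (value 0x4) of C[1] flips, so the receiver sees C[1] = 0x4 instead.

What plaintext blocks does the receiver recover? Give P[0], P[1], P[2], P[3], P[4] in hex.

P[0] = 0x3, P[1] = 0x3, P[2] = 0x2, P[3] = 0x6, P[4] = 0xD

CFB decryption: P_i = C_i ⊕ E(K, C_{i−1}), with C_{−1} = IV.
Only C[1] changed, to 0x4. In CFB, a change in C_i flips the same bit in P_i and garbles P_{i+1}. Decrypting the received ciphertext:
P[0]: E(K, 0x4) = 0xD; 0xE ⊕ 0xD = 0x3.
P[1]: E(K, 0xE) = 0x7; 0x4 ⊕ 0x7 = 0x3.
P[2]: E(K, 0x4) = 0xD; 0xF ⊕ 0xD = 0x2.
P[3]: E(K, 0xF) = 0x3; 0x5 ⊕ 0x3 = 0x6.
P[4]: E(K, 0x5) = 0x9; 0x4 ⊕ 0x9 = 0xD.
Blocks that differ from the original plaintext: P[1], P[2].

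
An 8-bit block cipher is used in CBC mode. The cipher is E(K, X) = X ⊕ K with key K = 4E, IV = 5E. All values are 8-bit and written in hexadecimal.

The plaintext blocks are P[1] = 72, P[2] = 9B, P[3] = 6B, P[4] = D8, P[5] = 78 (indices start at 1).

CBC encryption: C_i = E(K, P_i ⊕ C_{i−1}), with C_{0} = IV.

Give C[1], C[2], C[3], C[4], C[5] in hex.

C[1]: P[1] ⊕ 5E = 2C; E(K, 2C) = 62.
C[2]: P[2] ⊕ 62 = F9; E(K, F9) = B7.
C[3]: P[3] ⊕ B7 = DC; E(K, DC) = 92.
C[4]: P[4] ⊕ 92 = 4A; E(K, 4A) = 04.
C[5]: P[5] ⊕ 04 = 7C; E(K, 7C) = 32.

C[1] = 62, C[2] = B7, C[3] = 92, C[4] = 04, C[5] = 32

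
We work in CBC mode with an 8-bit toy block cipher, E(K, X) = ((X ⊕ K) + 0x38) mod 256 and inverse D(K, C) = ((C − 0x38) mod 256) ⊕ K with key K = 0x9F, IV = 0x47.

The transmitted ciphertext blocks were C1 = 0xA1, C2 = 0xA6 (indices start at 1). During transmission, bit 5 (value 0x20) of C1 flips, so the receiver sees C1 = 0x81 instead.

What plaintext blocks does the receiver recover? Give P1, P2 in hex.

CBC decryption: P_i = D(K, C_i) ⊕ C_{i−1}, with C_{0} = IV.
Only C1 changed, to 0x81. In CBC, a change in C_i garbles P_i and flips the same bit in P_{i+1}. Decrypting the received ciphertext:
P1: D(K, 0x81) = 0xD6; 0xD6 ⊕ 0x47 = 0x91.
P2: D(K, 0xA6) = 0xF1; 0xF1 ⊕ 0x81 = 0x70.
Blocks that differ from the original plaintext: P1, P2.

P1 = 0x91, P2 = 0x70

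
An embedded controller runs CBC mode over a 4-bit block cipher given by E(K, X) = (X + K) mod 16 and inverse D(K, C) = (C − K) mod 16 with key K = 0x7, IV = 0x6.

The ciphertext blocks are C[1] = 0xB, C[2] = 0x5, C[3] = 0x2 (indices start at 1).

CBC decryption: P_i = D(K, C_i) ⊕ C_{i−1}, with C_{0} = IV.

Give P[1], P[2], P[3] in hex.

P[1]: D(K, 0xB) = 0x4; 0x4 ⊕ 0x6 = 0x2.
P[2]: D(K, 0x5) = 0xE; 0xE ⊕ 0xB = 0x5.
P[3]: D(K, 0x2) = 0xB; 0xB ⊕ 0x5 = 0xE.

P[1] = 0x2, P[2] = 0x5, P[3] = 0xE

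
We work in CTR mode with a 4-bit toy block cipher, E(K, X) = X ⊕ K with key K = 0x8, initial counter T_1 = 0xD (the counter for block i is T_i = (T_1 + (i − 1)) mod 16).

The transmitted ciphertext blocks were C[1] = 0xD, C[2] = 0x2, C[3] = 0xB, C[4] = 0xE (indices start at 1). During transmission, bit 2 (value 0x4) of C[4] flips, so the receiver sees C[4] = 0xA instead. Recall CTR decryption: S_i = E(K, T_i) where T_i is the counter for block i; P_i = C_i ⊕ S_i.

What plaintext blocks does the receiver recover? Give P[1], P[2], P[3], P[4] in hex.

P[1] = 0x8, P[2] = 0x4, P[3] = 0xC, P[4] = 0x2

Only C[4] changed, to 0xA. In CTR, a change in C_i flips the same bit in P_i only; the keystream is unaffected. Decrypting the received ciphertext:
P[1]: T = 0xD, S = E(K, T) = 0x5; 0xD ⊕ 0x5 = 0x8.
P[2]: T = 0xE, S = E(K, T) = 0x6; 0x2 ⊕ 0x6 = 0x4.
P[3]: T = 0xF, S = E(K, T) = 0x7; 0xB ⊕ 0x7 = 0xC.
P[4]: T = 0x0, S = E(K, T) = 0x8; 0xA ⊕ 0x8 = 0x2.
Blocks that differ from the original plaintext: P[4].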